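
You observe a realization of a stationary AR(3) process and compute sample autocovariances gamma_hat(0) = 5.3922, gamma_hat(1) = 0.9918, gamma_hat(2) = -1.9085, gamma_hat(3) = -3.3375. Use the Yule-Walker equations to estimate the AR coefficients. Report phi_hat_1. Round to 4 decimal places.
\hat\phi_{1} = 0.0330

The Yule-Walker equations for an AR(p) process read, in matrix form,
  Gamma_p phi = r_p,   with   (Gamma_p)_{ij} = gamma(|i - j|),
                       (r_p)_i = gamma(i),   i,j = 1..p.
Substitute the sample gammas (Toeplitz matrix and right-hand side of size 3):
  Gamma_p = [[5.3922, 0.9918, -1.9085], [0.9918, 5.3922, 0.9918], [-1.9085, 0.9918, 5.3922]]
  r_p     = [0.9918, -1.9085, -3.3375]
Written out (R1..R3):
  (R1) 5.3922 phi_1 + 0.9918 phi_2 - 1.9085 phi_3 = 0.9918
  (R2) 0.9918 phi_1 + 5.3922 phi_2 + 0.9918 phi_3 = -1.9085
  (R3) -1.9085 phi_1 + 0.9918 phi_2 + 5.3922 phi_3 = -3.3375
Gaussian elimination:
  R2 <- R2 - (0.9918/5.3922) R1 = R2 - (0.183932) R1:  5.209776 phi_2 + 1.342835 phi_3 = -2.090924
  R3 <- R3 - (-1.9085/5.3922) R1 = R3 - (-0.353937) R1:  1.342835 phi_2 + 4.716711 phi_3 = -2.986465
  R3 <- R3 - (1.342835/5.209776) R2 = R3 - (0.257753) R2:  4.370591 phi_3 = -2.447523
Back-substitution:
  phi_hat_3 = -2.447523 / 4.370591 = -0.559998
  phi_hat_2 = (-2.090924 - (1.342835)(-0.559998)) / 5.209776 = -0.257005
  phi_hat_1 = (0.9918 - (0.9918)(-0.257005) - (-1.9085)(-0.559998)) / 5.3922 = 0.033
So phi_hat = [0.0330, -0.2570, -0.5600].
Therefore phi_hat_1 = 0.0330.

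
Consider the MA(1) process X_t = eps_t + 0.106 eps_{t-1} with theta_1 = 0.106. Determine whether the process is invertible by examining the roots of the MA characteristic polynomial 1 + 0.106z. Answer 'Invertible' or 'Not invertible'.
\text{Invertible}

The MA(q) characteristic polynomial is P(z) = 1 + 0.106z.
Invertibility requires all roots to lie outside the unit circle, i.e. |z| > 1 for every root.
This is linear in z: 1 + (0.106) z = 0  =>  z = -1/(0.106) = -9.433962,  |z| = 9.433962.
Moduli of all roots: 9.4340.
All moduli strictly greater than 1? Yes.
Verdict: Invertible.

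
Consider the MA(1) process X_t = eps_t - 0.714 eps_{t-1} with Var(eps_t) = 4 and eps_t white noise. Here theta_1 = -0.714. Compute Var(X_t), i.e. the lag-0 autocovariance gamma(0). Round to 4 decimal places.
\gamma(0) = 6.0392

For an MA(q) process X_t = eps_t + sum_i theta_i eps_{t-i} with
Var(eps_t) = sigma^2, the variance is
  gamma(0) = sigma^2 * (1 + sum_i theta_i^2).
  sum_i theta_i^2 = (-0.714)^2 = 0.509796.
  gamma(0) = 4 * (1 + 0.509796) = 4 * 1.509796 = 6.039184, which rounds to 6.0392.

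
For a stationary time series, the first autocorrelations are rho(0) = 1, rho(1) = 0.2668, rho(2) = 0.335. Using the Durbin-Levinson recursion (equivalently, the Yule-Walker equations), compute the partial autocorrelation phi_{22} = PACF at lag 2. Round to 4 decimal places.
\phi_{22} = 0.2840

The PACF at lag k is phi_{kk}, the last component of the solution
to the Yule-Walker system G_k phi = r_k where
  (G_k)_{ij} = rho(|i - j|), (r_k)_i = rho(i), i,j = 1..k.
Equivalently, Durbin-Levinson gives phi_{kk} iteratively:
  phi_{11} = rho(1)
  phi_{kk} = [rho(k) - sum_{j=1..k-1} phi_{k-1,j} rho(k-j)]
            / [1 - sum_{j=1..k-1} phi_{k-1,j} rho(j)],
  phi_{k,j} = phi_{k-1,j} - phi_{kk} phi_{k-1,k-j},  j = 1..k-1.
Step k = 1:
  phi_11 = rho(1) = 0.2668.
Step k = 2:
  phi_22 = [rho(2) - phi_11 rho(1)] / [1 - phi_11 rho(1)] = [0.335 - (0.2668)(0.2668)] / [1 - (0.2668)(0.2668)]
         = 0.26381776 / 0.92881776 = 0.284.
Therefore phi_{22} = 0.2840.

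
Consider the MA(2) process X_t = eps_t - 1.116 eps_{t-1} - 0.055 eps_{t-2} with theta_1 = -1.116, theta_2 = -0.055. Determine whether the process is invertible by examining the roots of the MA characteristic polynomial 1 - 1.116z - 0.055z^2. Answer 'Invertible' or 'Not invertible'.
\text{Not invertible}

The MA(q) characteristic polynomial is P(z) = 1 - 1.116z - 0.055z^2.
Invertibility requires all roots to lie outside the unit circle, i.e. |z| > 1 for every root.
Set 1 + (-1.116) z + (-0.055) z^2 = 0, i.e. a z^2 + b z + c = 0 with a = -0.055, b = -1.116, c = 1.
Discriminant D = b^2 - 4ac = (-1.116)^2 - 4*(-0.055)*1 = 1.245456 - (-0.22) = 1.465456.
D >= 0, so the roots are real: z = (-b +/- sqrt(D)) / (2a) = (1.116 +/- 1.21056) / (-0.11).
  z_1 = (1.116 + 1.21056) / (-0.11) = -21.1505,   |z_1| = 21.1505.
  z_2 = (1.116 - 1.21056) / (-0.11) = 0.8596,   |z_2| = 0.8596.
Moduli of all roots: 21.1505, 0.8596.
All moduli strictly greater than 1? No.
Verdict: Not invertible.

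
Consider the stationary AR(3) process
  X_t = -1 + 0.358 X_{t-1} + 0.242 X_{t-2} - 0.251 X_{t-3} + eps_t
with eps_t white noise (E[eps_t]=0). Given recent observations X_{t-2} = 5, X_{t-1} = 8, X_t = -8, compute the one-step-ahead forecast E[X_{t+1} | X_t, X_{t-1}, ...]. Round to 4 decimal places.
E[X_{t+1} \mid \mathcal F_t] = -3.1830

For an AR(p) model X_t = c + sum_i phi_i X_{t-i} + eps_t, the
one-step-ahead conditional mean is
  E[X_{t+1} | X_t, ...] = c + sum_i phi_i X_{t+1-i}.
Substitute known values:
  E[X_{t+1} | ...] = -1 + (0.358) * (-8) + (0.242) * (8) + (-0.251) * (5)
                   = -3.1830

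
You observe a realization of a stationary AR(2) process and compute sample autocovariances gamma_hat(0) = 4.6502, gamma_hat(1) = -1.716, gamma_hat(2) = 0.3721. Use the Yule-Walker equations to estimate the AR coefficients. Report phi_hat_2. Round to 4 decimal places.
\hat\phi_{2} = -0.0650

The Yule-Walker equations for an AR(p) process read, in matrix form,
  Gamma_p phi = r_p,   with   (Gamma_p)_{ij} = gamma(|i - j|),
                       (r_p)_i = gamma(i),   i,j = 1..p.
Substitute the sample gammas (Toeplitz matrix and right-hand side of size 2):
  Gamma_p = [[4.6502, -1.716], [-1.716, 4.6502]]
  r_p     = [-1.716, 0.3721]
Written out:
  4.6502 phi_1 - 1.716 phi_2 = -1.716
  -1.716 phi_1 + 4.6502 phi_2 = 0.3721
Solve by Cramer's rule:
  det = gamma(0)^2 - gamma(1)^2 = (4.6502)^2 - (-1.716)^2 = 21.62436004 - 2.944656 = 18.67970404
  phi_hat_1 = [gamma(1) gamma(0) - gamma(1) gamma(2)] / det = [(-1.716)(4.6502) - (-1.716)(0.3721)] / 18.67970404 = -7.3412196 / 18.67970404 = -0.393
  phi_hat_2 = [gamma(0) gamma(2) - gamma(1)^2] / det = [(4.6502)(0.3721) - (-1.716)^2] / 18.67970404 = -1.21431658 / 18.67970404 = -0.065
So phi_hat = [-0.3930, -0.0650].
Therefore phi_hat_2 = -0.0650.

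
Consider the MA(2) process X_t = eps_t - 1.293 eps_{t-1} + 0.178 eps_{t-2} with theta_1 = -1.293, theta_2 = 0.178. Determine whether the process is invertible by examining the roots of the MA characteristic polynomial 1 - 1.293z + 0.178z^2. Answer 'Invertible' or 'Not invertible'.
\text{Not invertible}

The MA(q) characteristic polynomial is P(z) = 1 - 1.293z + 0.178z^2.
Invertibility requires all roots to lie outside the unit circle, i.e. |z| > 1 for every root.
Set 1 + (-1.293) z + (0.178) z^2 = 0, i.e. a z^2 + b z + c = 0 with a = 0.178, b = -1.293, c = 1.
Discriminant D = b^2 - 4ac = (-1.293)^2 - 4*(0.178)*1 = 1.671849 - (0.712) = 0.959849.
D >= 0, so the roots are real: z = (-b +/- sqrt(D)) / (2a) = (1.293 +/- 0.979719) / (0.356).
  z_1 = (1.293 + 0.979719) / (0.356) = 6.384,   |z_1| = 6.384.
  z_2 = (1.293 - 0.979719) / (0.356) = 0.88,   |z_2| = 0.88.
Moduli of all roots: 6.3840, 0.8800.
All moduli strictly greater than 1? No.
Verdict: Not invertible.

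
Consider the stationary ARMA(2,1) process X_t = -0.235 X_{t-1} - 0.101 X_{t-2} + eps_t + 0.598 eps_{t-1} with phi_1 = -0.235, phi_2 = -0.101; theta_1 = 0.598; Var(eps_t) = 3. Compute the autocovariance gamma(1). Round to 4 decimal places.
\gamma(1) = 0.8823

Multiply the model equation by X_{t-k} and take expectations. With theta_0 = psi_0 = 1 and psi_j the MA(infinity) weights, this gives
  gamma(k) - sum_i phi_i gamma(k-i) = c_k,
  c_k = sigma^2 * sum_{j=k..q} theta_j psi_{j-k}   (c_k = 0 for k > q),
using gamma(-m) = gamma(m).
psi-weights needed (psi_j = theta_j + sum_i phi_i psi_{j-i}):
  psi_1 = theta_1 + phi_1 = 0.598 + (-0.235) = 0.363
Right-hand sides:
  c_0 = sigma^2 (1 + theta_1 psi_1) = 3 * (1 + (0.598)(0.363)) = 3 * 1.217074 = 3.651222
  c_1 = sigma^2 theta_1 = 3 * (0.598) = 1.794
  c_2 = 0
Equations for k = 0, 1, 2 (AR order 2, c_2 = 0):
  (E0) gamma(0) = phi_1 gamma(1) + phi_2 gamma(2) + c_0
  (E1) gamma(1) = phi_1 gamma(0) + phi_2 gamma(1) + c_1
  (E2) gamma(2) = phi_1 gamma(1) + phi_2 gamma(0)
From (E1): gamma(1) = A gamma(0) + B with
  A = phi_1 / (1 - phi_2) = -0.235 / 1.101 = -0.213442,   B = c_1 / (1 - phi_2) = 1.794 / 1.101 = 1.629428.
Insert (E2) into (E0): gamma(0) (1 - phi_2^2) = phi_1 (1 + phi_2) gamma(1) + c_0.
  phi_1 (1 + phi_2) = (-0.235)(0.899) = -0.211265,   1 - phi_2^2 = 0.989799.
Replace gamma(1) by A gamma(0) + B and collect gamma(0):
  gamma(0) [0.989799 - (-0.211265)(-0.213442)] = (-0.211265)(1.629428) + 3.651222
  gamma(0) * 0.944706 = 3.306981
  gamma(0) = 3.306981 / 0.944706 = 3.500539.
  gamma(1) = A gamma(0) + B = (-0.213442)(3.500539) + (1.629428) = 0.882265.
Therefore gamma(1) = 0.8823 (to 4 decimal places).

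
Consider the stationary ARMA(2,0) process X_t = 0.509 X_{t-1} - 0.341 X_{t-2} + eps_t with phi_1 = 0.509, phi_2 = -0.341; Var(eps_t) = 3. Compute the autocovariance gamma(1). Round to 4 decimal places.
\gamma(1) = 1.5054

Multiply the model equation by X_{t-k} and take expectations. With theta_0 = psi_0 = 1 and psi_j the MA(infinity) weights, this gives
  gamma(k) - sum_i phi_i gamma(k-i) = c_k,
  c_k = sigma^2 * sum_{j=k..q} theta_j psi_{j-k}   (c_k = 0 for k > q),
using gamma(-m) = gamma(m).
Pure AR (q = 0): c_0 = sigma^2 = 3, c_k = 0 for k >= 1.
Equations for k = 0, 1, 2 (AR order 2, c_2 = 0):
  (E0) gamma(0) = phi_1 gamma(1) + phi_2 gamma(2) + c_0
  (E1) gamma(1) = phi_1 gamma(0) + phi_2 gamma(1) + c_1
  (E2) gamma(2) = phi_1 gamma(1) + phi_2 gamma(0)
From (E1): gamma(1) = A gamma(0) + B with
  A = phi_1 / (1 - phi_2) = 0.509 / 1.341 = 0.379567,   B = c_1 / (1 - phi_2) = 0 / 1.341 = 0.
Insert (E2) into (E0): gamma(0) (1 - phi_2^2) = phi_1 (1 + phi_2) gamma(1) + c_0.
  phi_1 (1 + phi_2) = (0.509)(0.659) = 0.335431,   1 - phi_2^2 = 0.883719.
Replace gamma(1) by A gamma(0) + B and collect gamma(0):
  gamma(0) [0.883719 - (0.335431)(0.379567)] = c_0 = 3
  gamma(0) * 0.7564 = 3
  gamma(0) = 3 / 0.7564 = 3.966154.
  gamma(1) = A gamma(0) = (0.379567)(3.966154) = 1.505423.
Therefore gamma(1) = 1.5054 (to 4 decimal places).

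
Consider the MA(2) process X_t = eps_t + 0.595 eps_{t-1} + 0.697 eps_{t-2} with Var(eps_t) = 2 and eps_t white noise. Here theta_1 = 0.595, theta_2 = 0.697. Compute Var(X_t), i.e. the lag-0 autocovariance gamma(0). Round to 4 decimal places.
\gamma(0) = 3.6797

For an MA(q) process X_t = eps_t + sum_i theta_i eps_{t-i} with
Var(eps_t) = sigma^2, the variance is
  gamma(0) = sigma^2 * (1 + sum_i theta_i^2).
  sum_i theta_i^2 = (0.595)^2 + (0.697)^2 = 0.354025 + 0.485809 = 0.839834.
  gamma(0) = 2 * (1 + 0.839834) = 2 * 1.839834 = 3.679668, which rounds to 3.6797.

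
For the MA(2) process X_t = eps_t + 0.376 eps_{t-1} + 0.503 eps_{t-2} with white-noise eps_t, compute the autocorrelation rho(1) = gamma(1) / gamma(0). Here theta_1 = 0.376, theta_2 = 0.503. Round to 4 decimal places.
\rho(1) = 0.4053

For an MA(q) process with theta_0 = 1, the autocovariance is
  gamma(k) = sigma^2 * sum_{i=0..q-k} theta_i * theta_{i+k},
and rho(k) = gamma(k) / gamma(0). Sigma^2 cancels.
  numerator   = (1)*(0.376) + (0.376)*(0.503) = 0.565128.
  denominator = (1)^2 + (0.376)^2 + (0.503)^2 = 1.394385.
  rho(1) = 0.565128 / 1.394385 = 0.4053.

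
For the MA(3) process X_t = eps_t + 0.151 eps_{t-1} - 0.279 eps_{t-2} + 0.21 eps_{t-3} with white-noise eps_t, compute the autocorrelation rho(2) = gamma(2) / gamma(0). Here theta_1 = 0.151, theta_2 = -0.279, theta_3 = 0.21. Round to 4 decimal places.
\rho(2) = -0.2160

For an MA(q) process with theta_0 = 1, the autocovariance is
  gamma(k) = sigma^2 * sum_{i=0..q-k} theta_i * theta_{i+k},
and rho(k) = gamma(k) / gamma(0). Sigma^2 cancels.
  numerator   = (1)*(-0.279) + (0.151)*(0.21) = -0.24729.
  denominator = (1)^2 + (0.151)^2 + (-0.279)^2 + (0.21)^2 = 1.144742.
  rho(2) = -0.24729 / 1.144742 = -0.2160.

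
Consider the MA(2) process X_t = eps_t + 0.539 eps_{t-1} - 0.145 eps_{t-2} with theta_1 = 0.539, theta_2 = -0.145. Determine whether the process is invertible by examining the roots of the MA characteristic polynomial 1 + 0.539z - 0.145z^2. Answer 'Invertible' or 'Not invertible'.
\text{Invertible}

The MA(q) characteristic polynomial is P(z) = 1 + 0.539z - 0.145z^2.
Invertibility requires all roots to lie outside the unit circle, i.e. |z| > 1 for every root.
Set 1 + (0.539) z + (-0.145) z^2 = 0, i.e. a z^2 + b z + c = 0 with a = -0.145, b = 0.539, c = 1.
Discriminant D = b^2 - 4ac = (0.539)^2 - 4*(-0.145)*1 = 0.290521 - (-0.58) = 0.870521.
D >= 0, so the roots are real: z = (-b +/- sqrt(D)) / (2a) = (-0.539 +/- 0.933017) / (-0.29).
  z_1 = (-0.539 + 0.933017) / (-0.29) = -1.3587,   |z_1| = 1.3587.
  z_2 = (-0.539 - 0.933017) / (-0.29) = 5.0759,   |z_2| = 5.0759.
Moduli of all roots: 1.3587, 5.0759.
All moduli strictly greater than 1? Yes.
Verdict: Invertible.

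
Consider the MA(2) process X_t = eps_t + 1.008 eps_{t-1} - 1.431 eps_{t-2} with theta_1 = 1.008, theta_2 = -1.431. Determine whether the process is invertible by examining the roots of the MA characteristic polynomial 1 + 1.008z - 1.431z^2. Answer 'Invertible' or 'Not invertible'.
\text{Not invertible}

The MA(q) characteristic polynomial is P(z) = 1 + 1.008z - 1.431z^2.
Invertibility requires all roots to lie outside the unit circle, i.e. |z| > 1 for every root.
Set 1 + (1.008) z + (-1.431) z^2 = 0, i.e. a z^2 + b z + c = 0 with a = -1.431, b = 1.008, c = 1.
Discriminant D = b^2 - 4ac = (1.008)^2 - 4*(-1.431)*1 = 1.016064 - (-5.724) = 6.740064.
D >= 0, so the roots are real: z = (-b +/- sqrt(D)) / (2a) = (-1.008 +/- 2.596163) / (-2.862).
  z_1 = (-1.008 + 2.596163) / (-2.862) = -0.5549,   |z_1| = 0.5549.
  z_2 = (-1.008 - 2.596163) / (-2.862) = 1.2593,   |z_2| = 1.2593.
Moduli of all roots: 0.5549, 1.2593.
All moduli strictly greater than 1? No.
Verdict: Not invertible.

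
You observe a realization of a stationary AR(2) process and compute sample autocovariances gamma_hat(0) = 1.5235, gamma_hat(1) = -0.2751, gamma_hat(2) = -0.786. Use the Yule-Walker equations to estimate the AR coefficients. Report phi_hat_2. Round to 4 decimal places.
\hat\phi_{2} = -0.5670

The Yule-Walker equations for an AR(p) process read, in matrix form,
  Gamma_p phi = r_p,   with   (Gamma_p)_{ij} = gamma(|i - j|),
                       (r_p)_i = gamma(i),   i,j = 1..p.
Substitute the sample gammas (Toeplitz matrix and right-hand side of size 2):
  Gamma_p = [[1.5235, -0.2751], [-0.2751, 1.5235]]
  r_p     = [-0.2751, -0.786]
Written out:
  1.5235 phi_1 - 0.2751 phi_2 = -0.2751
  -0.2751 phi_1 + 1.5235 phi_2 = -0.786
Solve by Cramer's rule:
  det = gamma(0)^2 - gamma(1)^2 = (1.5235)^2 - (-0.2751)^2 = 2.32105225 - 0.07568001 = 2.24537224
  phi_hat_1 = [gamma(1) gamma(0) - gamma(1) gamma(2)] / det = [(-0.2751)(1.5235) - (-0.2751)(-0.786)] / 2.24537224 = -0.63534345 / 2.24537224 = -0.283
  phi_hat_2 = [gamma(0) gamma(2) - gamma(1)^2] / det = [(1.5235)(-0.786) - (-0.2751)^2] / 2.24537224 = -1.27315101 / 2.24537224 = -0.567
So phi_hat = [-0.2830, -0.5670].
Therefore phi_hat_2 = -0.5670.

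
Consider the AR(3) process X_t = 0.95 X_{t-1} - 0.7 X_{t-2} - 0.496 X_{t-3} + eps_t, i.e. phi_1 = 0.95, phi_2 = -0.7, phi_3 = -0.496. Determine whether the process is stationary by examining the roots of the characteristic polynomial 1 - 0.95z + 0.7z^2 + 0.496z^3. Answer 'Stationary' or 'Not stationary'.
\text{Not stationary}

The AR(p) characteristic polynomial is P(z) = 1 - 0.95z + 0.7z^2 + 0.496z^3.
Stationarity requires all roots to lie outside the unit circle, i.e. |z| > 1 for every root.
Degree 3: look for a simple real root z0 first, then factor out (1 - z/z0) and solve the remaining quadratic.
Testing z0 = -2.5: P(-2.5) = 1 + (-0.95)(-2.5) + (0.7)(-2.5)^2 + (0.496)(-2.5)^3
  = 1 + (2.375) + (4.375) + (-7.75) = 0.  So z_0 = -2.5 is a root, |z_0| = 2.5.
Divide out the factor (1 + 0.4 z) = (1 - z/z0) (since 1/z0 = -0.4):
  P(z) = (1 + 0.4 z)(1 + (-1.35) z + (1.24) z^2)
  [check: z-coef -1.35 - (-0.4) = -0.95; z^2-coef 1.24 - (-0.4)(-1.35) = 0.7; z^3-coef -(-0.4)(1.24) = 0.496.]
Remaining roots from the quadratic factor 1 + (-1.35) z + (1.24) z^2:
  Set 1 + (-1.35) z + (1.24) z^2 = 0, i.e. a z^2 + b z + c = 0 with a = 1.24, b = -1.35, c = 1.
  Discriminant D = b^2 - 4ac = (-1.35)^2 - 4*(1.24)*1 = 1.8225 - (4.96) = -3.1375.
  D < 0, so the roots are the complex-conjugate pair z = (-b +/- i sqrt(-D)) / (2a) = 0.5444 +/- 0.7142i.
  For a conjugate pair |z|^2 = z * conj(z) = (product of roots) = c/a = 1/(1.24) = 0.806452, so |z| = sqrt(0.806452) = 0.898 for both roots.
Moduli of all roots: 2.5000, 0.8980, 0.8980.
All moduli strictly greater than 1? No.
Verdict: Not stationary.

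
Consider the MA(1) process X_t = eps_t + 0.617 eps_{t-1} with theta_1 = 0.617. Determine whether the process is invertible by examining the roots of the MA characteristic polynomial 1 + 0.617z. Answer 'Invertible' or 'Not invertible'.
\text{Invertible}

The MA(q) characteristic polynomial is P(z) = 1 + 0.617z.
Invertibility requires all roots to lie outside the unit circle, i.e. |z| > 1 for every root.
This is linear in z: 1 + (0.617) z = 0  =>  z = -1/(0.617) = -1.620746,  |z| = 1.620746.
Moduli of all roots: 1.6207.
All moduli strictly greater than 1? Yes.
Verdict: Invertible.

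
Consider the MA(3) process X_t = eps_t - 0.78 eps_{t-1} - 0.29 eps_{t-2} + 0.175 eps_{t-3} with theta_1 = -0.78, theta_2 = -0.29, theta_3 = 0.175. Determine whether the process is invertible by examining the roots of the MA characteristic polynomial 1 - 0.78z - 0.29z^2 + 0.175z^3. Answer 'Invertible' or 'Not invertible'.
\text{Invertible}

The MA(q) characteristic polynomial is P(z) = 1 - 0.78z - 0.29z^2 + 0.175z^3.
Invertibility requires all roots to lie outside the unit circle, i.e. |z| > 1 for every root.
Degree 3: look for a simple real root z0 first, then factor out (1 - z/z0) and solve the remaining quadratic.
Testing z0 = -2: P(-2) = 1 + (-0.78)(-2) + (-0.29)(-2)^2 + (0.175)(-2)^3
  = 1 + (1.56) + (-1.16) + (-1.4) = 0.  So z_0 = -2 is a root, |z_0| = 2.
Divide out the factor (1 + 0.5 z) = (1 - z/z0) (since 1/z0 = -0.5):
  P(z) = (1 + 0.5 z)(1 + (-1.28) z + (0.35) z^2)
  [check: z-coef -1.28 - (-0.5) = -0.78; z^2-coef 0.35 - (-0.5)(-1.28) = -0.29; z^3-coef -(-0.5)(0.35) = 0.175.]
Remaining roots from the quadratic factor 1 + (-1.28) z + (0.35) z^2:
  Set 1 + (-1.28) z + (0.35) z^2 = 0, i.e. a z^2 + b z + c = 0 with a = 0.35, b = -1.28, c = 1.
  Discriminant D = b^2 - 4ac = (-1.28)^2 - 4*(0.35)*1 = 1.6384 - (1.4) = 0.2384.
  D >= 0, so the roots are real: z = (-b +/- sqrt(D)) / (2a) = (1.28 +/- 0.488262) / (0.7).
    z_1 = (1.28 + 0.488262) / (0.7) = 2.5261,   |z_1| = 2.5261.
    z_2 = (1.28 - 0.488262) / (0.7) = 1.1311,   |z_2| = 1.1311.
Moduli of all roots: 2.0000, 2.5261, 1.1311.
All moduli strictly greater than 1? Yes.
Verdict: Invertible.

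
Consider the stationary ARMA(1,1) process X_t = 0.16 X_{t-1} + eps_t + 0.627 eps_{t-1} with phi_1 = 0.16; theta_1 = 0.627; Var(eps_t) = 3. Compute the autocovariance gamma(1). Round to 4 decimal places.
\gamma(1) = 2.6661

Multiply the model equation by X_{t-k} and take expectations. With theta_0 = psi_0 = 1 and psi_j the MA(infinity) weights, this gives
  gamma(k) - sum_i phi_i gamma(k-i) = c_k,
  c_k = sigma^2 * sum_{j=k..q} theta_j psi_{j-k}   (c_k = 0 for k > q),
using gamma(-m) = gamma(m).
psi-weights needed (psi_j = theta_j + sum_i phi_i psi_{j-i}):
  psi_1 = theta_1 + phi_1 = 0.627 + (0.16) = 0.787
Right-hand sides:
  c_0 = sigma^2 (1 + theta_1 psi_1) = 3 * (1 + (0.627)(0.787)) = 3 * 1.493449 = 4.480347
  c_1 = sigma^2 theta_1 = 3 * (0.627) = 1.881
  c_2 = 0
Equations for k = 0 and k = 1 (AR order 1):
  gamma(0) = phi_1 gamma(1) + c_0
  gamma(1) = phi_1 gamma(0) + c_1
Substituting the second into the first: gamma(0) (1 - phi_1^2) = c_0 + phi_1 c_1, so
  gamma(0) = (c_0 + phi_1 c_1) / (1 - phi_1^2) = (4.480347 + (0.16)(1.881)) / (1 - (0.16)^2) = 4.781307 / 0.9744 = 4.906924.
  gamma(1) = phi_1 gamma(0) + c_1 = (0.16)(4.906924) + (1.881) = 2.666108.
Therefore gamma(1) = 2.6661 (to 4 decimal places).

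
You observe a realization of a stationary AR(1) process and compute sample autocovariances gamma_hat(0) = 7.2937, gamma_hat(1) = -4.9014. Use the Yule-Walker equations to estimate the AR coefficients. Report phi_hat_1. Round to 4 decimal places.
\hat\phi_{1} = -0.6720

The Yule-Walker equations for an AR(p) process read, in matrix form,
  Gamma_p phi = r_p,   with   (Gamma_p)_{ij} = gamma(|i - j|),
                       (r_p)_i = gamma(i),   i,j = 1..p.
Substitute the sample gammas (Toeplitz matrix and right-hand side of size 1):
  Gamma_p = [[7.2937]]
  r_p     = [-4.9014]
With p = 1 this is the single equation gamma(0) phi_1 = gamma(1):
  phi_hat_1 = gamma(1) / gamma(0) = -4.9014 / 7.2937 = -0.6720.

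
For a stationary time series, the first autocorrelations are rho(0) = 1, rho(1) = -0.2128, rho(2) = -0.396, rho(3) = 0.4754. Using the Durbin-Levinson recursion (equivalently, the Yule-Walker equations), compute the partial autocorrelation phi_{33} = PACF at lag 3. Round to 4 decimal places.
\phi_{33} = 0.3381

The PACF at lag k is phi_{kk}, the last component of the solution
to the Yule-Walker system G_k phi = r_k where
  (G_k)_{ij} = rho(|i - j|), (r_k)_i = rho(i), i,j = 1..k.
Equivalently, Durbin-Levinson gives phi_{kk} iteratively:
  phi_{11} = rho(1)
  phi_{kk} = [rho(k) - sum_{j=1..k-1} phi_{k-1,j} rho(k-j)]
            / [1 - sum_{j=1..k-1} phi_{k-1,j} rho(j)],
  phi_{k,j} = phi_{k-1,j} - phi_{kk} phi_{k-1,k-j},  j = 1..k-1.
Step k = 1:
  phi_11 = rho(1) = -0.2128.
Step k = 2:
  phi_22 = [rho(2) - phi_11 rho(1)] / [1 - phi_11 rho(1)] = [-0.396 - (-0.2128)(-0.2128)] / [1 - (-0.2128)(-0.2128)]
         = -0.44128384 / 0.95471616 = -0.462215.
  Update: phi_21 = phi_11 - phi_22 phi_11 = -0.2128 - (-0.462215)(-0.2128) = -0.311159.
Step k = 3:
  phi_33 = [rho(3) - phi_21 rho(2) - phi_22 rho(1)] / [1 - phi_21 rho(1) - phi_22 rho(2)]
    numerator   = 0.4754 - (-0.311159)(-0.396) - (-0.462215)(-0.2128) = 0.25382163
    denominator = 1 - (-0.311159)(-0.2128) - (-0.462215)(-0.396) = 0.75074828
  phi_33 = 0.25382163 / 0.75074828 = 0.3381.
Therefore phi_{33} = 0.3381.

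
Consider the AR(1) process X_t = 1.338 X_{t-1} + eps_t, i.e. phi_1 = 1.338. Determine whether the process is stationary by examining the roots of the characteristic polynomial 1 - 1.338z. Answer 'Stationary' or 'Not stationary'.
\text{Not stationary}

The AR(p) characteristic polynomial is P(z) = 1 - 1.338z.
Stationarity requires all roots to lie outside the unit circle, i.e. |z| > 1 for every root.
This is linear in z: 1 + (-1.338) z = 0  =>  z = -1/(-1.338) = 0.747384,  |z| = 0.747384.
Moduli of all roots: 0.7474.
All moduli strictly greater than 1? No.
Verdict: Not stationary.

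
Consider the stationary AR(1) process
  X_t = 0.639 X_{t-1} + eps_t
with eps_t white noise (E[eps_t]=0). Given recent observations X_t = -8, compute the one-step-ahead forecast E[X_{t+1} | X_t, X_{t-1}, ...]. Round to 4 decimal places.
E[X_{t+1} \mid \mathcal F_t] = -5.1120

For an AR(p) model X_t = c + sum_i phi_i X_{t-i} + eps_t, the
one-step-ahead conditional mean is
  E[X_{t+1} | X_t, ...] = c + sum_i phi_i X_{t+1-i}.
Substitute known values:
  E[X_{t+1} | ...] = (0.639) * (-8)
                   = -5.1120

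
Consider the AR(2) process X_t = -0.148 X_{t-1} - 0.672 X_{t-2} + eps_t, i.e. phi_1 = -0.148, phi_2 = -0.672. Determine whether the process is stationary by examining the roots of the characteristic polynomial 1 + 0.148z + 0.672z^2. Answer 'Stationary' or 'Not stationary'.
\text{Stationary}

The AR(p) characteristic polynomial is P(z) = 1 + 0.148z + 0.672z^2.
Stationarity requires all roots to lie outside the unit circle, i.e. |z| > 1 for every root.
Set 1 + (0.148) z + (0.672) z^2 = 0, i.e. a z^2 + b z + c = 0 with a = 0.672, b = 0.148, c = 1.
Discriminant D = b^2 - 4ac = (0.148)^2 - 4*(0.672)*1 = 0.021904 - (2.688) = -2.666096.
D < 0, so the roots are the complex-conjugate pair z = (-b +/- i sqrt(-D)) / (2a) = -0.1101 +/- 1.2149i.
For a conjugate pair |z|^2 = z * conj(z) = (product of roots) = c/a = 1/(0.672) = 1.488095, so |z| = sqrt(1.488095) = 1.2199 for both roots.
Moduli of all roots: 1.2199, 1.2199.
All moduli strictly greater than 1? Yes.
Verdict: Stationary.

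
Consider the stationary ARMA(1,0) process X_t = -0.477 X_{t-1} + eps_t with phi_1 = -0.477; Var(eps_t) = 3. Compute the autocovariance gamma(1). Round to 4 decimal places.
\gamma(1) = -1.8525

Multiply the model equation by X_{t-k} and take expectations. With theta_0 = psi_0 = 1 and psi_j the MA(infinity) weights, this gives
  gamma(k) - sum_i phi_i gamma(k-i) = c_k,
  c_k = sigma^2 * sum_{j=k..q} theta_j psi_{j-k}   (c_k = 0 for k > q),
using gamma(-m) = gamma(m).
Pure AR (q = 0): c_0 = sigma^2 = 3, c_k = 0 for k >= 1.
Equations for k = 0 and k = 1 (AR order 1):
  gamma(0) = phi_1 gamma(1) + c_0
  gamma(1) = phi_1 gamma(0) + c_1
Substituting the second into the first: gamma(0) (1 - phi_1^2) = c_0 + phi_1 c_1, so
  gamma(0) = c_0 / (1 - phi_1^2) = 3 / (1 - (-0.477)^2) = 3 / 0.772471 = 3.883641.
  gamma(1) = phi_1 gamma(0) = (-0.477)(3.883641) = -1.852497.
Therefore gamma(1) = -1.8525 (to 4 decimal places).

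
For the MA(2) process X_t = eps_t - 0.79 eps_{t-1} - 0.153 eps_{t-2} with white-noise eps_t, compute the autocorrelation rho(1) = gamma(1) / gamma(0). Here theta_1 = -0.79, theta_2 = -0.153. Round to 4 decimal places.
\rho(1) = -0.4061

For an MA(q) process with theta_0 = 1, the autocovariance is
  gamma(k) = sigma^2 * sum_{i=0..q-k} theta_i * theta_{i+k},
and rho(k) = gamma(k) / gamma(0). Sigma^2 cancels.
  numerator   = (1)*(-0.79) + (-0.79)*(-0.153) = -0.66913.
  denominator = (1)^2 + (-0.79)^2 + (-0.153)^2 = 1.647509.
  rho(1) = -0.66913 / 1.647509 = -0.4061.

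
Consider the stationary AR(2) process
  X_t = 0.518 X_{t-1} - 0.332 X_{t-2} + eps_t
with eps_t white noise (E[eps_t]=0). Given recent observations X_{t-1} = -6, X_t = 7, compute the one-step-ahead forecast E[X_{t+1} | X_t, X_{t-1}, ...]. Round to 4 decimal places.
E[X_{t+1} \mid \mathcal F_t] = 5.6180

For an AR(p) model X_t = c + sum_i phi_i X_{t-i} + eps_t, the
one-step-ahead conditional mean is
  E[X_{t+1} | X_t, ...] = c + sum_i phi_i X_{t+1-i}.
Substitute known values:
  E[X_{t+1} | ...] = (0.518) * (7) + (-0.332) * (-6)
                   = 5.6180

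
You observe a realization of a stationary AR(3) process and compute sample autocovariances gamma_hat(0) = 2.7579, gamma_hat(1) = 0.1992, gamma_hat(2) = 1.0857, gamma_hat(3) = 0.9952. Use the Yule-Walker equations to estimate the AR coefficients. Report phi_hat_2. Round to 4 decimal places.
\hat\phi_{2} = 0.3740

The Yule-Walker equations for an AR(p) process read, in matrix form,
  Gamma_p phi = r_p,   with   (Gamma_p)_{ij} = gamma(|i - j|),
                       (r_p)_i = gamma(i),   i,j = 1..p.
Substitute the sample gammas (Toeplitz matrix and right-hand side of size 3):
  Gamma_p = [[2.7579, 0.1992, 1.0857], [0.1992, 2.7579, 0.1992], [1.0857, 0.1992, 2.7579]]
  r_p     = [0.1992, 1.0857, 0.9952]
Written out (R1..R3):
  (R1) 2.7579 phi_1 + 0.1992 phi_2 + 1.0857 phi_3 = 0.1992
  (R2) 0.1992 phi_1 + 2.7579 phi_2 + 0.1992 phi_3 = 1.0857
  (R3) 1.0857 phi_1 + 0.1992 phi_2 + 2.7579 phi_3 = 0.9952
Gaussian elimination:
  R2 <- R2 - (0.1992/2.7579) R1 = R2 - (0.072229) R1:  2.743512 phi_2 + 0.120781 phi_3 = 1.071312
  R3 <- R3 - (1.0857/2.7579) R1 = R3 - (0.393669) R1:  0.120781 phi_2 + 2.330493 phi_3 = 0.916781
  R3 <- R3 - (0.120781/2.743512) R2 = R3 - (0.044024) R2:  2.325176 phi_3 = 0.869617
Back-substitution:
  phi_hat_3 = 0.869617 / 2.325176 = 0.374001
  phi_hat_2 = (1.071312 - (0.120781)(0.374001)) / 2.743512 = 0.374024
  phi_hat_1 = (0.1992 - (0.1992)(0.374024) - (1.0857)(0.374001)) / 2.7579 = -0.102019
So phi_hat = [-0.1020, 0.3740, 0.3740].
Therefore phi_hat_2 = 0.3740.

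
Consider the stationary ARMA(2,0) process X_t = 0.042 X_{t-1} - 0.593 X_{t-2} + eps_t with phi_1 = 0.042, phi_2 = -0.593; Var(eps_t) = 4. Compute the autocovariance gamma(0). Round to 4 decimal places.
\gamma(0) = 6.1738

Multiply the model equation by X_{t-k} and take expectations. With theta_0 = psi_0 = 1 and psi_j the MA(infinity) weights, this gives
  gamma(k) - sum_i phi_i gamma(k-i) = c_k,
  c_k = sigma^2 * sum_{j=k..q} theta_j psi_{j-k}   (c_k = 0 for k > q),
using gamma(-m) = gamma(m).
Pure AR (q = 0): c_0 = sigma^2 = 4, c_k = 0 for k >= 1.
Equations for k = 0, 1, 2 (AR order 2, c_2 = 0):
  (E0) gamma(0) = phi_1 gamma(1) + phi_2 gamma(2) + c_0
  (E1) gamma(1) = phi_1 gamma(0) + phi_2 gamma(1) + c_1
  (E2) gamma(2) = phi_1 gamma(1) + phi_2 gamma(0)
From (E1): gamma(1) = A gamma(0) + B with
  A = phi_1 / (1 - phi_2) = 0.042 / 1.593 = 0.026365,   B = c_1 / (1 - phi_2) = 0 / 1.593 = 0.
Insert (E2) into (E0): gamma(0) (1 - phi_2^2) = phi_1 (1 + phi_2) gamma(1) + c_0.
  phi_1 (1 + phi_2) = (0.042)(0.407) = 0.017094,   1 - phi_2^2 = 0.648351.
Replace gamma(1) by A gamma(0) + B and collect gamma(0):
  gamma(0) [0.648351 - (0.017094)(0.026365)] = c_0 = 4
  gamma(0) * 0.6479 = 4
  gamma(0) = 4 / 0.6479 = 6.173789.
Therefore gamma(0) = 6.1738 (to 4 decimal places).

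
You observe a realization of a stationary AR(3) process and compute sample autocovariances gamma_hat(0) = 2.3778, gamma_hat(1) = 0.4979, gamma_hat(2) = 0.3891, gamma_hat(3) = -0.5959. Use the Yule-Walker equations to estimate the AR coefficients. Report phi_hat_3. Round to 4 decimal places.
\hat\phi_{3} = -0.3260

The Yule-Walker equations for an AR(p) process read, in matrix form,
  Gamma_p phi = r_p,   with   (Gamma_p)_{ij} = gamma(|i - j|),
                       (r_p)_i = gamma(i),   i,j = 1..p.
Substitute the sample gammas (Toeplitz matrix and right-hand side of size 3):
  Gamma_p = [[2.3778, 0.4979, 0.3891], [0.4979, 2.3778, 0.4979], [0.3891, 0.4979, 2.3778]]
  r_p     = [0.4979, 0.3891, -0.5959]
Written out (R1..R3):
  (R1) 2.3778 phi_1 + 0.4979 phi_2 + 0.3891 phi_3 = 0.4979
  (R2) 0.4979 phi_1 + 2.3778 phi_2 + 0.4979 phi_3 = 0.3891
  (R3) 0.3891 phi_1 + 0.4979 phi_2 + 2.3778 phi_3 = -0.5959
Gaussian elimination:
  R2 <- R2 - (0.4979/2.3778) R1 = R2 - (0.209395) R1:  2.273542 phi_2 + 0.416424 phi_3 = 0.284842
  R3 <- R3 - (0.3891/2.3778) R1 = R3 - (0.163639) R1:  0.416424 phi_2 + 2.314128 phi_3 = -0.677376
  R3 <- R3 - (0.416424/2.273542) R2 = R3 - (0.183161) R2:  2.237855 phi_3 = -0.729548
Back-substitution:
  phi_hat_3 = -0.729548 / 2.237855 = -0.326003
  phi_hat_2 = (0.284842 - (0.416424)(-0.326003)) / 2.273542 = 0.184997
  phi_hat_1 = (0.4979 - (0.4979)(0.184997) - (0.3891)(-0.326003)) / 2.3778 = 0.224005
So phi_hat = [0.2240, 0.1850, -0.3260].
Therefore phi_hat_3 = -0.3260.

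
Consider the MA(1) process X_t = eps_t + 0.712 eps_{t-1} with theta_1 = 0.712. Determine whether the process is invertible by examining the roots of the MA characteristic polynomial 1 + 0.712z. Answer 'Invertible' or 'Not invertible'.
\text{Invertible}

The MA(q) characteristic polynomial is P(z) = 1 + 0.712z.
Invertibility requires all roots to lie outside the unit circle, i.e. |z| > 1 for every root.
This is linear in z: 1 + (0.712) z = 0  =>  z = -1/(0.712) = -1.404494,  |z| = 1.404494.
Moduli of all roots: 1.4045.
All moduli strictly greater than 1? Yes.
Verdict: Invertible.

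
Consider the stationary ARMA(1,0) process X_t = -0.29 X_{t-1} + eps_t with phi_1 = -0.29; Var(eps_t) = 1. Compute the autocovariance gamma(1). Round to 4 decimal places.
\gamma(1) = -0.3166

Multiply the model equation by X_{t-k} and take expectations. With theta_0 = psi_0 = 1 and psi_j the MA(infinity) weights, this gives
  gamma(k) - sum_i phi_i gamma(k-i) = c_k,
  c_k = sigma^2 * sum_{j=k..q} theta_j psi_{j-k}   (c_k = 0 for k > q),
using gamma(-m) = gamma(m).
Pure AR (q = 0): c_0 = sigma^2 = 1, c_k = 0 for k >= 1.
Equations for k = 0 and k = 1 (AR order 1):
  gamma(0) = phi_1 gamma(1) + c_0
  gamma(1) = phi_1 gamma(0) + c_1
Substituting the second into the first: gamma(0) (1 - phi_1^2) = c_0 + phi_1 c_1, so
  gamma(0) = c_0 / (1 - phi_1^2) = 1 / (1 - (-0.29)^2) = 1 / 0.9159 = 1.091822.
  gamma(1) = phi_1 gamma(0) = (-0.29)(1.091822) = -0.316628.
Therefore gamma(1) = -0.3166 (to 4 decimal places).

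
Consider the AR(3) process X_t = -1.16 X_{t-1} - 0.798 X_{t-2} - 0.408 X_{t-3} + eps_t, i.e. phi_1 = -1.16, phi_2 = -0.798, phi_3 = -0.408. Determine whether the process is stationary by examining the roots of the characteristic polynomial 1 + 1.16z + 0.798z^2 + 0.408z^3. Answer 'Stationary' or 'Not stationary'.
\text{Stationary}

The AR(p) characteristic polynomial is P(z) = 1 + 1.16z + 0.798z^2 + 0.408z^3.
Stationarity requires all roots to lie outside the unit circle, i.e. |z| > 1 for every root.
Degree 3: look for a simple real root z0 first, then factor out (1 - z/z0) and solve the remaining quadratic.
Testing z0 = -1.25: P(-1.25) = 1 + (1.16)(-1.25) + (0.798)(-1.25)^2 + (0.408)(-1.25)^3
  = 1 + (-1.45) + (1.246875) + (-0.796875) = 0.  So z_0 = -1.25 is a root, |z_0| = 1.25.
Divide out the factor (1 + 0.8 z) = (1 - z/z0) (since 1/z0 = -0.8):
  P(z) = (1 + 0.8 z)(1 + (0.36) z + (0.51) z^2)
  [check: z-coef 0.36 - (-0.8) = 1.16; z^2-coef 0.51 - (-0.8)(0.36) = 0.798; z^3-coef -(-0.8)(0.51) = 0.408.]
Remaining roots from the quadratic factor 1 + (0.36) z + (0.51) z^2:
  Set 1 + (0.36) z + (0.51) z^2 = 0, i.e. a z^2 + b z + c = 0 with a = 0.51, b = 0.36, c = 1.
  Discriminant D = b^2 - 4ac = (0.36)^2 - 4*(0.51)*1 = 0.1296 - (2.04) = -1.9104.
  D < 0, so the roots are the complex-conjugate pair z = (-b +/- i sqrt(-D)) / (2a) = -0.3529 +/- 1.3551i.
  For a conjugate pair |z|^2 = z * conj(z) = (product of roots) = c/a = 1/(0.51) = 1.960784, so |z| = sqrt(1.960784) = 1.4003 for both roots.
Moduli of all roots: 1.2500, 1.4003, 1.4003.
All moduli strictly greater than 1? Yes.
Verdict: Stationary.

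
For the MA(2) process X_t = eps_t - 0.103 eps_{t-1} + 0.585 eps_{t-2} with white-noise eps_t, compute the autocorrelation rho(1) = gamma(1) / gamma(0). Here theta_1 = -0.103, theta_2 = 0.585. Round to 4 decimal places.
\rho(1) = -0.1207

For an MA(q) process with theta_0 = 1, the autocovariance is
  gamma(k) = sigma^2 * sum_{i=0..q-k} theta_i * theta_{i+k},
and rho(k) = gamma(k) / gamma(0). Sigma^2 cancels.
  numerator   = (1)*(-0.103) + (-0.103)*(0.585) = -0.163255.
  denominator = (1)^2 + (-0.103)^2 + (0.585)^2 = 1.352834.
  rho(1) = -0.163255 / 1.352834 = -0.1207.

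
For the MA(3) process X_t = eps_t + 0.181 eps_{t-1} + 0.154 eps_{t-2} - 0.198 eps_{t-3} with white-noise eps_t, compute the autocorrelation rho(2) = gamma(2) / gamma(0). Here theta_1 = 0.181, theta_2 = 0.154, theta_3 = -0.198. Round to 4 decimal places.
\rho(2) = 0.1078

For an MA(q) process with theta_0 = 1, the autocovariance is
  gamma(k) = sigma^2 * sum_{i=0..q-k} theta_i * theta_{i+k},
and rho(k) = gamma(k) / gamma(0). Sigma^2 cancels.
  numerator   = (1)*(0.154) + (0.181)*(-0.198) = 0.118162.
  denominator = (1)^2 + (0.181)^2 + (0.154)^2 + (-0.198)^2 = 1.095681.
  rho(2) = 0.118162 / 1.095681 = 0.1078.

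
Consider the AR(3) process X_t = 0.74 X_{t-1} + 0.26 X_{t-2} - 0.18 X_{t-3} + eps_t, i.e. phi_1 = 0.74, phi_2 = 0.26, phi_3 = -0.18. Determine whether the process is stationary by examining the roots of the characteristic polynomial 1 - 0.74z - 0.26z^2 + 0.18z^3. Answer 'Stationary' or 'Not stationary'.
\text{Stationary}

The AR(p) characteristic polynomial is P(z) = 1 - 0.74z - 0.26z^2 + 0.18z^3.
Stationarity requires all roots to lie outside the unit circle, i.e. |z| > 1 for every root.
Degree 3: look for a simple real root z0 first, then factor out (1 - z/z0) and solve the remaining quadratic.
Testing z0 = -2: P(-2) = 1 + (-0.74)(-2) + (-0.26)(-2)^2 + (0.18)(-2)^3
  = 1 + (1.48) + (-1.04) + (-1.44) = 0.  So z_0 = -2 is a root, |z_0| = 2.
Divide out the factor (1 + 0.5 z) = (1 - z/z0) (since 1/z0 = -0.5):
  P(z) = (1 + 0.5 z)(1 + (-1.24) z + (0.36) z^2)
  [check: z-coef -1.24 - (-0.5) = -0.74; z^2-coef 0.36 - (-0.5)(-1.24) = -0.26; z^3-coef -(-0.5)(0.36) = 0.18.]
Remaining roots from the quadratic factor 1 + (-1.24) z + (0.36) z^2:
  Set 1 + (-1.24) z + (0.36) z^2 = 0, i.e. a z^2 + b z + c = 0 with a = 0.36, b = -1.24, c = 1.
  Discriminant D = b^2 - 4ac = (-1.24)^2 - 4*(0.36)*1 = 1.5376 - (1.44) = 0.0976.
  D >= 0, so the roots are real: z = (-b +/- sqrt(D)) / (2a) = (1.24 +/- 0.31241) / (0.72).
    z_1 = (1.24 + 0.31241) / (0.72) = 2.1561,   |z_1| = 2.1561.
    z_2 = (1.24 - 0.31241) / (0.72) = 1.2883,   |z_2| = 1.2883.
Moduli of all roots: 2.0000, 2.1561, 1.2883.
All moduli strictly greater than 1? Yes.
Verdict: Stationary.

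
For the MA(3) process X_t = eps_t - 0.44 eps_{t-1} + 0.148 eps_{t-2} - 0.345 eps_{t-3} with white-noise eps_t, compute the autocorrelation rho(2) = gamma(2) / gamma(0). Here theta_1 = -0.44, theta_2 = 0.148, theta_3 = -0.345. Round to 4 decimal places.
\rho(2) = 0.2246

For an MA(q) process with theta_0 = 1, the autocovariance is
  gamma(k) = sigma^2 * sum_{i=0..q-k} theta_i * theta_{i+k},
and rho(k) = gamma(k) / gamma(0). Sigma^2 cancels.
  numerator   = (1)*(0.148) + (-0.44)*(-0.345) = 0.2998.
  denominator = (1)^2 + (-0.44)^2 + (0.148)^2 + (-0.345)^2 = 1.334529.
  rho(2) = 0.2998 / 1.334529 = 0.2246.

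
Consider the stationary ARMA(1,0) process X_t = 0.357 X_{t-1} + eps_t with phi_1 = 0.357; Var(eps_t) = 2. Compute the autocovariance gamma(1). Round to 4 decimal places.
\gamma(1) = 0.8183

Multiply the model equation by X_{t-k} and take expectations. With theta_0 = psi_0 = 1 and psi_j the MA(infinity) weights, this gives
  gamma(k) - sum_i phi_i gamma(k-i) = c_k,
  c_k = sigma^2 * sum_{j=k..q} theta_j psi_{j-k}   (c_k = 0 for k > q),
using gamma(-m) = gamma(m).
Pure AR (q = 0): c_0 = sigma^2 = 2, c_k = 0 for k >= 1.
Equations for k = 0 and k = 1 (AR order 1):
  gamma(0) = phi_1 gamma(1) + c_0
  gamma(1) = phi_1 gamma(0) + c_1
Substituting the second into the first: gamma(0) (1 - phi_1^2) = c_0 + phi_1 c_1, so
  gamma(0) = c_0 / (1 - phi_1^2) = 2 / (1 - (0.357)^2) = 2 / 0.872551 = 2.29213.
  gamma(1) = phi_1 gamma(0) = (0.357)(2.29213) = 0.81829.
Therefore gamma(1) = 0.8183 (to 4 decimal places).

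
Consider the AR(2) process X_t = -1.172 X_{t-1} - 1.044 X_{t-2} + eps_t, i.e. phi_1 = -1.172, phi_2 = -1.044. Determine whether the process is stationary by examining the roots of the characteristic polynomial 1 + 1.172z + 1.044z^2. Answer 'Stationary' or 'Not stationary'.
\text{Not stationary}

The AR(p) characteristic polynomial is P(z) = 1 + 1.172z + 1.044z^2.
Stationarity requires all roots to lie outside the unit circle, i.e. |z| > 1 for every root.
Set 1 + (1.172) z + (1.044) z^2 = 0, i.e. a z^2 + b z + c = 0 with a = 1.044, b = 1.172, c = 1.
Discriminant D = b^2 - 4ac = (1.172)^2 - 4*(1.044)*1 = 1.373584 - (4.176) = -2.802416.
D < 0, so the roots are the complex-conjugate pair z = (-b +/- i sqrt(-D)) / (2a) = -0.5613 +/- 0.8017i.
For a conjugate pair |z|^2 = z * conj(z) = (product of roots) = c/a = 1/(1.044) = 0.957854, so |z| = sqrt(0.957854) = 0.9787 for both roots.
Moduli of all roots: 0.9787, 0.9787.
All moduli strictly greater than 1? No.
Verdict: Not stationary.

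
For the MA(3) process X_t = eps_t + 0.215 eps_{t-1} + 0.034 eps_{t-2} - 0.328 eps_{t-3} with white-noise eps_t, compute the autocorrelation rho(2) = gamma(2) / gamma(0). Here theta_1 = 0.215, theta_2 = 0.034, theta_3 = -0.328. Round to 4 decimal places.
\rho(2) = -0.0316

For an MA(q) process with theta_0 = 1, the autocovariance is
  gamma(k) = sigma^2 * sum_{i=0..q-k} theta_i * theta_{i+k},
and rho(k) = gamma(k) / gamma(0). Sigma^2 cancels.
  numerator   = (1)*(0.034) + (0.215)*(-0.328) = -0.03652.
  denominator = (1)^2 + (0.215)^2 + (0.034)^2 + (-0.328)^2 = 1.154965.
  rho(2) = -0.03652 / 1.154965 = -0.0316.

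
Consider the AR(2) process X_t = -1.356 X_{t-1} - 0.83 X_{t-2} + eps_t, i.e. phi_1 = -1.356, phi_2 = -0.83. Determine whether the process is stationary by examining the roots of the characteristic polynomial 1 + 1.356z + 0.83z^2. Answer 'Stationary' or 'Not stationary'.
\text{Stationary}

The AR(p) characteristic polynomial is P(z) = 1 + 1.356z + 0.83z^2.
Stationarity requires all roots to lie outside the unit circle, i.e. |z| > 1 for every root.
Set 1 + (1.356) z + (0.83) z^2 = 0, i.e. a z^2 + b z + c = 0 with a = 0.83, b = 1.356, c = 1.
Discriminant D = b^2 - 4ac = (1.356)^2 - 4*(0.83)*1 = 1.838736 - (3.32) = -1.481264.
D < 0, so the roots are the complex-conjugate pair z = (-b +/- i sqrt(-D)) / (2a) = -0.8169 +/- 0.7332i.
For a conjugate pair |z|^2 = z * conj(z) = (product of roots) = c/a = 1/(0.83) = 1.204819, so |z| = sqrt(1.204819) = 1.0976 for both roots.
Moduli of all roots: 1.0976, 1.0976.
All moduli strictly greater than 1? Yes.
Verdict: Stationary.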